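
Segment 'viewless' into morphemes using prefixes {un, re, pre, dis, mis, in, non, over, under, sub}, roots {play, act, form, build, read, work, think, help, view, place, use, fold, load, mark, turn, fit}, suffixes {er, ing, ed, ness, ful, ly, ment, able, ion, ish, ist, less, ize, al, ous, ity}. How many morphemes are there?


Segmenting 'viewless' against the inventory:
  'view' -> root (morpheme 1)
  'less' -> suffix (morpheme 2)
Total morphemes: 2

2


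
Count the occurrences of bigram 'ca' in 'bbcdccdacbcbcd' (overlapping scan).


Scanning 'bbcdccdacbcbcd' for bigram 'ca':
  Position 0: 'bb' -> no
  Position 1: 'bc' -> no
  Position 2: 'cd' -> no
  Position 3: 'dc' -> no
  Position 4: 'cc' -> no
  Position 5: 'cd' -> no
  Position 6: 'da' -> no
  Position 7: 'ac' -> no
  Position 8: 'cb' -> no
  Position 9: 'bc' -> no
  Position 10: 'cb' -> no
  Position 11: 'bc' -> no
  Position 12: 'cd' -> no
Total matches: 0

0


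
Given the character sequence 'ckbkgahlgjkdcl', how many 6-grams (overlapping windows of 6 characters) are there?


String 'ckbkgahlgjkdcl' has length L = 14.
Number of overlapping n-grams = L - n + 1
Substituting: 14 - 6 + 1 = 9

9


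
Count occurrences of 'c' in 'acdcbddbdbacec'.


Scanning 'acdcbddbdbacec' for 'c':
  Position 1: 'c' -> MATCH (count: 1)
  Position 3: 'c' -> MATCH (count: 2)
  Position 11: 'c' -> MATCH (count: 3)
  Position 13: 'c' -> MATCH (count: 4)
Total occurrences of 'c': 4

4


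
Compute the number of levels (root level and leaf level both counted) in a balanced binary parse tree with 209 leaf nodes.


In a balanced binary tree with n leaves the deepest leaf is ceil(log2(n)) edges below the root,
so counting node levels inclusive of root and leaves gives ceil(log2(n)) + 1 levels.
log2(209) = 7.7074
ceil(7.7074) = 8
levels = 8 + 1 = 9

9


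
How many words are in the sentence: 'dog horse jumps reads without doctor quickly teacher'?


Counting words by splitting on spaces:
  Word 1: 'dog'
  Word 2: 'horse'
  Word 3: 'jumps'
  Word 4: 'reads'
  Word 5: 'without'
  Word 6: 'doctor'
  Word 7: 'quickly'
  Word 8: 'teacher'
Total words: 8

8


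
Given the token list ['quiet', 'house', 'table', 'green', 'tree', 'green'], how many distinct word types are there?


Listing all tokens and tracking unique types:
  Token 1: 'quiet' -> NEW (unique so far: 1)
  Token 2: 'house' -> NEW (unique so far: 2)
  Token 3: 'table' -> NEW (unique so far: 3)
  Token 4: 'green' -> NEW (unique so far: 4)
  Token 5: 'tree' -> NEW (unique so far: 5)
  Token 6: 'green' -> duplicate (unique so far: 5)
Unique types: ('green', 'house', 'quiet', 'table', 'tree')
Vocabulary size: 5

5


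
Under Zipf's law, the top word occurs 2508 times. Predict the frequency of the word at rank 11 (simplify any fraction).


Zipf's law: freq(rank) = f1 / rank
f1 = 2508, rank = 11
freq = 2508 / 11
= 228

228


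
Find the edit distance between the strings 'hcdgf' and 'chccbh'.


Building DP table for s1='hcdgf' (len 5) and s2='chccbh' (len 6):
       c  h  c  c  b  h
    0  1  2  3  4  5  6
  h 1  1  1  2  3  4  5
  c 2  1  2  1  2  3  4
  d 3  2  2  2  2  3  4
  g 4  3  3  3  3  3  4
  f 5  4  4  4  4  4  4
Edit distance = dp[5][6] = 4

4


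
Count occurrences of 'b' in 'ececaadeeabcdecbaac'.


Scanning 'ececaadeeabcdecbaac' for 'b':
  Position 10: 'b' -> MATCH (count: 1)
  Position 15: 'b' -> MATCH (count: 2)
Total occurrences of 'b': 2

2


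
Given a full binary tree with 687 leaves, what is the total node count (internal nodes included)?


Leaf nodes (terminals): 687
Internal nodes = n - 1 = 687 - 1 = 686
Total = leaves + internal = 687 + 686 = 1373

1373


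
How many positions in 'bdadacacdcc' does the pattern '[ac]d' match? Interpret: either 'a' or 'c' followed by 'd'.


Pattern: [ac]d means either 'a' or 'c' followed by 'd'.
Scanning 'bdadacacdcc' position-by-position:
  Pos 0: window 'bd' -> no
  Pos 1: window 'da' -> no
  Pos 2: window 'ad' -> MATCH
  Pos 3: window 'da' -> no
  Pos 4: window 'ac' -> no
  Pos 5: window 'ca' -> no
  Pos 6: window 'ac' -> no
  Pos 7: window 'cd' -> MATCH
  Pos 8: window 'dc' -> no
  Pos 9: window 'cc' -> no
  Pos 10: window 'c' -> no
Total matches: 2

2


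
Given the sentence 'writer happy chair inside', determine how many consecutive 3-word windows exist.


Word trigrams from [4] words:
  Trigram 1: (writer happy chair)
  Trigram 2: (happy chair inside)
Total word trigrams: 4 - 2 = 2

2


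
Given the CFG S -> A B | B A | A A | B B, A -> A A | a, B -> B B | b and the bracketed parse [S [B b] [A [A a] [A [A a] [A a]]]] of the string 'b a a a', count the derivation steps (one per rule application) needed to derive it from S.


Every bracketed nonterminal node [X ...] in the tree is produced by exactly one rule application.
Reading the tree off as a leftmost derivation:
  Step 1: S  =>  B A   (applied S -> B A)
  Step 2: B A  =>  b A   (applied B -> b)
  Step 3: b A  =>  b A A   (applied A -> A A)
  Step 4: b A A  =>  b a A   (applied A -> a)
  Step 5: b a A  =>  b a A A   (applied A -> A A)
  Step 6: b a A A  =>  b a a A   (applied A -> a)
  Step 7: b a a A  =>  b a a a   (applied A -> a)
Final yield: b a a a
Total rewrite steps: 7

7


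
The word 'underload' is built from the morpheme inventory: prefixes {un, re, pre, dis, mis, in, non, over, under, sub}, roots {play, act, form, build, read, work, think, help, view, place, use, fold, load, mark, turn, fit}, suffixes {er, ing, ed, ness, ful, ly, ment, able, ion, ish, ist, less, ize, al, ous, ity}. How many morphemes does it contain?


Segmenting 'underload' against the inventory:
  'under' -> prefix (morpheme 1)
  'load' -> root (morpheme 2)
Total morphemes: 2

2


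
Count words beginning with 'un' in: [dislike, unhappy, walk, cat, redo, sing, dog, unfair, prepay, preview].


Checking each word for prefix 'un':
  'dislike' -> no (count: 0)
  'unhappy' -> YES, starts with 'un' (count: 1)
  'walk' -> no (count: 1)
  'cat' -> no (count: 1)
  'redo' -> no (count: 1)
  'sing' -> no (count: 1)
  'dog' -> no (count: 1)
  'unfair' -> YES, starts with 'un' (count: 2)
  'prepay' -> no (count: 2)
  'preview' -> no (count: 2)
Total with prefix 'un': 2

2


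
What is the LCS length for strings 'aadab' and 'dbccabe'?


DP table for LCS of 'aadab' and 'dbccabe':
       d  b  c  c  a  b  e
    0  0  0  0  0  0  0  0
  a 0  0  0  0  0  1  1  1
  a 0  0  0  0  0  1  1  1
  d 0  1  1  1  1  1  1  1
  a 0  1  1  1  1  2  2  2
  b 0  1  2  2  2  2  3  3
LCS: 'dab'
LCS length = 3

3


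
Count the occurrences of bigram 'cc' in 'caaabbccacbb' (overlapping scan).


Scanning 'caaabbccacbb' for bigram 'cc':
  Position 0: 'ca' -> no
  Position 1: 'aa' -> no
  Position 2: 'aa' -> no
  Position 3: 'ab' -> no
  Position 4: 'bb' -> no
  Position 5: 'bc' -> no
  Position 6: 'cc' -> MATCH
  Position 7: 'ca' -> no
  Position 8: 'ac' -> no
  Position 9: 'cb' -> no
  Position 10: 'bb' -> no
Total matches: 1

1


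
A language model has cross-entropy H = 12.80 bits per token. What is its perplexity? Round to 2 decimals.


Perplexity formula: PP = 2^H
H = 12.80
PP = 2^12.80
Decompose: 2^12.80 = 2^12 * 2^0.80
2^12 = 4096, 2^0.80 ~ 1.7411011
PP ~ 4096 * 1.7411011 = 7131.5501056
Rounded to 2 decimals: 7131.55

7131.55


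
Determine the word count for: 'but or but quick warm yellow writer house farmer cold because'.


Counting words by splitting on spaces:
  Word 1: 'but'
  Word 2: 'or'
  Word 3: 'but'
  Word 4: 'quick'
  Word 5: 'warm'
  Word 6: 'yellow'
  Word 7: 'writer'
  Word 8: 'house'
  Word 9: 'farmer'
  Word 10: 'cold'
  Word 11: 'because'
Total words: 11

11


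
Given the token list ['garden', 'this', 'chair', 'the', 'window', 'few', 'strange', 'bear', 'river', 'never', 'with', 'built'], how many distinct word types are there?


Listing all tokens and tracking unique types:
  Token 1: 'garden' -> NEW (unique so far: 1)
  Token 2: 'this' -> NEW (unique so far: 2)
  Token 3: 'chair' -> NEW (unique so far: 3)
  Token 4: 'the' -> NEW (unique so far: 4)
  Token 5: 'window' -> NEW (unique so far: 5)
  Token 6: 'few' -> NEW (unique so far: 6)
  Token 7: 'strange' -> NEW (unique so far: 7)
  Token 8: 'bear' -> NEW (unique so far: 8)
  Token 9: 'river' -> NEW (unique so far: 9)
  Token 10: 'never' -> NEW (unique so far: 10)
  Token 11: 'with' -> NEW (unique so far: 11)
  Token 12: 'built' -> NEW (unique so far: 12)
Unique types: ('bear', 'built', 'chair', 'few', 'garden', 'never', 'river', 'strange', 'the', 'this', 'window', 'with')
Vocabulary size: 12

12


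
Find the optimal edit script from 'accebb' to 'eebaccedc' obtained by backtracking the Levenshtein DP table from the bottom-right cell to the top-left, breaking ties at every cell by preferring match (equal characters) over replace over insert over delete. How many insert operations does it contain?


Edit distance = 5. Backtracking from cell (6, 9) with preference match > replace > insert > delete,
then listing the resulting alignment 'accebb' -> 'eebaccedc' left to right:
  Step 1: insert 'e' [insertion #1]
  Step 2: insert 'e' [insertion #2]
  Step 3: insert 'b' [insertion #3]
  Step 4: keep 'a'
  Step 5: keep 'c'
  Step 6: keep 'c'
  Step 7: keep 'e'
  Step 8: replace b->d
  Step 9: replace b->c
Total insertions: 3

3


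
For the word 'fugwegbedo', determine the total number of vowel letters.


Scanning each character of 'fugwegbedo':
  Position 1: 'f' -> consonant (running count: 0)
  Position 2: 'u' -> vowel (running count: 1)
  Position 3: 'g' -> consonant (running count: 1)
  Position 4: 'w' -> consonant (running count: 1)
  Position 5: 'e' -> vowel (running count: 2)
  Position 6: 'g' -> consonant (running count: 2)
  Position 7: 'b' -> consonant (running count: 2)
  Position 8: 'e' -> vowel (running count: 3)
  Position 9: 'd' -> consonant (running count: 3)
  Position 10: 'o' -> vowel (running count: 4)
Total vowels: 4

4


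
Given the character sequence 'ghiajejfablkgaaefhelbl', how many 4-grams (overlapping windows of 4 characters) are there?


String 'ghiajejfablkgaaefhelbl' has length L = 22.
Number of overlapping n-grams = L - n + 1
Substituting: 22 - 4 + 1 = 19

19


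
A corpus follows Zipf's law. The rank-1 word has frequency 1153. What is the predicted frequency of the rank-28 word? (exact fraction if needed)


Zipf's law: freq(rank) = f1 / rank
f1 = 1153, rank = 28
freq = 1153 / 28
GCD(1153, 28) = 1
Simplified: 1153/28

1153/28


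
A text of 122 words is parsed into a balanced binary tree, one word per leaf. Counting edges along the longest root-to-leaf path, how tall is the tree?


In a balanced binary tree with n leaves the deepest leaf is ceil(log2(n)) edges below the root.
log2(122) = 6.9307
ceil(6.9307) = 7
height (edges) = 7

7


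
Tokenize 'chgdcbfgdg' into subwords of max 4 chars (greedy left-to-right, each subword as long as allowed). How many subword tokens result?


'chgdcbfgdg' has 10 characters.
Chunking with max size 4:
  Chunk 1: 'chgd' (positions 0-3)
  Chunk 2: 'cbfg' (positions 4-7)
  Chunk 3: 'dg' (positions 8-9)
Total chunks: ceil(10 / 4) = 3

3


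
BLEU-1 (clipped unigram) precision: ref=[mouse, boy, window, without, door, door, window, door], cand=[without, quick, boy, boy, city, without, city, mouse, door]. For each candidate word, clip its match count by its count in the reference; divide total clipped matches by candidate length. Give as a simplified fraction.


Reference word counts: {'boy': 1, 'door': 3, 'mouse': 1, 'window': 2, 'without': 1}
Checking each candidate word (with clipping):
  'without' -> in reference (ref count 1, used 1/1) -> match (matches: 1)
  'quick' -> not in reference -> no match (matches: 1)
  'boy' -> in reference (ref count 1, used 1/1) -> match (matches: 2)
  'boy' -> ref count 1 already used up (1/1) -> clipped, no match (matches: 2)
  'city' -> not in reference -> no match (matches: 2)
  'without' -> ref count 1 already used up (1/1) -> clipped, no match (matches: 2)
  'city' -> not in reference -> no match (matches: 2)
  'mouse' -> in reference (ref count 1, used 1/1) -> match (matches: 3)
  'door' -> in reference (ref count 3, used 1/3) -> match (matches: 4)
Clipped matches: 4, Candidate length: 9
Precision = 4/9

4/9


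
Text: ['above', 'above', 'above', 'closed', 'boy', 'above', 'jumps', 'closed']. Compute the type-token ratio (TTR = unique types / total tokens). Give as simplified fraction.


Tokens: 8
Unique types: ('above', 'boy', 'closed', 'jumps') = 4
TTR = 4/8
Simplify: divide both by 4 -> 1/2
TTR = 1/2

1/2


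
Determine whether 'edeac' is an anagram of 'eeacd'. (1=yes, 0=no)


Sort characters of 'edeac': 'acdee'
Sort characters of 'eeacd': 'acdee'
Sorted forms match -> they ARE anagrams
Result: 1

1


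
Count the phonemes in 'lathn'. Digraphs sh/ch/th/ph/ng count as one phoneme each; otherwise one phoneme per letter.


Parsing 'lathn' greedily, digraphs first:
  'l' -> consonant phoneme (phonemes so far: 1)
  'a' -> vowel phoneme (phonemes so far: 2)
  'th' -> digraph (1 consonant phoneme) (phonemes so far: 3)
  'n' -> consonant phoneme (phonemes so far: 4)
Total phonemes: 4

4


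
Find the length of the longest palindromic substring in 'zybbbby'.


Scanning 'zybbbby' for palindromic substrings.
Substring at positions 1-6: 'ybbbby'.
Check: reverse('ybbbby') = 'ybbbby' -> palindrome confirmed.
Neighbouring characters ('z' / '-') break symmetry, so it cannot extend further.
No longer palindromic substring exists; longest length = 6

6


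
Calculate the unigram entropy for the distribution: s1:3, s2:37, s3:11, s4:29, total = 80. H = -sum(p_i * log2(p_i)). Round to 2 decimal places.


Computing entropy H = -sum(p_i * log2(p_i)):
  s1: p = 3/80 = 0.0375, -p*log2(p) = 0.1776
  s2: p = 37/80 = 0.4625, -p*log2(p) = 0.5145
  s3: p = 11/80 = 0.1375, -p*log2(p) = 0.3936
  s4: p = 29/80 = 0.3625, -p*log2(p) = 0.5307
H = sum of terms = 1.6164
Rounded to 2 decimals: 1.62

1.62


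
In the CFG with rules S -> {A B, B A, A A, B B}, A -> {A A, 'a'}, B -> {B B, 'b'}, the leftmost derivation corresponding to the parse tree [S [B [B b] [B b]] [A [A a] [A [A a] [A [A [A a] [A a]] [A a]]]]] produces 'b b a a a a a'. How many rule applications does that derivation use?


Every bracketed nonterminal node [X ...] in the tree is produced by exactly one rule application.
Reading the tree off as a leftmost derivation:
  Step 1: S  =>  B A   (applied S -> B A)
  Step 2: B A  =>  B B A   (applied B -> B B)
  Step 3: B B A  =>  b B A   (applied B -> b)
  Step 4: b B A  =>  b b A   (applied B -> b)
  Step 5: b b A  =>  b b A A   (applied A -> A A)
  Step 6: b b A A  =>  b b a A   (applied A -> a)
  Step 7: b b a A  =>  b b a A A   (applied A -> A A)
  Step 8: b b a A A  =>  b b a a A   (applied A -> a)
  Step 9: b b a a A  =>  b b a a A A   (applied A -> A A)
  Step 10: b b a a A A  =>  b b a a A A A   (applied A -> A A)
  Step 11: b b a a A A A  =>  b b a a a A A   (applied A -> a)
  Step 12: b b a a a A A  =>  b b a a a a A   (applied A -> a)
  Step 13: b b a a a a A  =>  b b a a a a a   (applied A -> a)
Final yield: b b a a a a a
Total rewrite steps: 13

13


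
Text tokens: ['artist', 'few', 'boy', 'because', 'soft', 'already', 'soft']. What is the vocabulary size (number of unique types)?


Listing all tokens and tracking unique types:
  Token 1: 'artist' -> NEW (unique so far: 1)
  Token 2: 'few' -> NEW (unique so far: 2)
  Token 3: 'boy' -> NEW (unique so far: 3)
  Token 4: 'because' -> NEW (unique so far: 4)
  Token 5: 'soft' -> NEW (unique so far: 5)
  Token 6: 'already' -> NEW (unique so far: 6)
  Token 7: 'soft' -> duplicate (unique so far: 6)
Unique types: ('already', 'artist', 'because', 'boy', 'few', 'soft')
Vocabulary size: 6

6


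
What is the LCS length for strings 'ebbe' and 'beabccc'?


DP table for LCS of 'ebbe' and 'beabccc':
       b  e  a  b  c  c  c
    0  0  0  0  0  0  0  0
  e 0  0  1  1  1  1  1  1
  b 0  1  1  1  2  2  2  2
  b 0  1  1  1  2  2  2  2
  e 0  1  2  2  2  2  2  2
LCS: 'eb'
LCS length = 2

2


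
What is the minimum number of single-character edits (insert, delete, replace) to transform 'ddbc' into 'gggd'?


Building DP table for s1='ddbc' (len 4) and s2='gggd' (len 4):
       g  g  g  d
    0  1  2  3  4
  d 1  1  2  3  3
  d 2  2  2  3  3
  b 3  3  3  3  4
  c 4  4  4  4  4
Edit distance = dp[4][4] = 4

4


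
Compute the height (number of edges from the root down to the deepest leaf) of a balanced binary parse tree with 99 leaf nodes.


In a balanced binary tree with n leaves the deepest leaf is ceil(log2(n)) edges below the root.
log2(99) = 6.6294
ceil(6.6294) = 7
height (edges) = 7

7


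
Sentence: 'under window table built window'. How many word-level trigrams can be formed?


Word trigrams from [5] words:
  Trigram 1: (under window table)
  Trigram 2: (window table built)
  Trigram 3: (table built window)
Total word trigrams: 5 - 2 = 3

3


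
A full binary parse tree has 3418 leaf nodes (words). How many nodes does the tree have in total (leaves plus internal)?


Leaf nodes (terminals): 3418
Internal nodes = n - 1 = 3418 - 1 = 3417
Total = leaves + internal = 3418 + 3417 = 6835

6835


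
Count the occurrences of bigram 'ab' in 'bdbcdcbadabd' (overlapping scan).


Scanning 'bdbcdcbadabd' for bigram 'ab':
  Position 0: 'bd' -> no
  Position 1: 'db' -> no
  Position 2: 'bc' -> no
  Position 3: 'cd' -> no
  Position 4: 'dc' -> no
  Position 5: 'cb' -> no
  Position 6: 'ba' -> no
  Position 7: 'ad' -> no
  Position 8: 'da' -> no
  Position 9: 'ab' -> MATCH
  Position 10: 'bd' -> no
Total matches: 1

1


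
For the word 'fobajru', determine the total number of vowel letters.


Scanning each character of 'fobajru':
  Position 1: 'f' -> consonant (running count: 0)
  Position 2: 'o' -> vowel (running count: 1)
  Position 3: 'b' -> consonant (running count: 1)
  Position 4: 'a' -> vowel (running count: 2)
  Position 5: 'j' -> consonant (running count: 2)
  Position 6: 'r' -> consonant (running count: 2)
  Position 7: 'u' -> vowel (running count: 3)
Total vowels: 3

3


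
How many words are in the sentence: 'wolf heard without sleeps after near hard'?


Counting words by splitting on spaces:
  Word 1: 'wolf'
  Word 2: 'heard'
  Word 3: 'without'
  Word 4: 'sleeps'
  Word 5: 'after'
  Word 6: 'near'
  Word 7: 'hard'
Total words: 7

7


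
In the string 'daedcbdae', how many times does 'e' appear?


Scanning 'daedcbdae' for 'e':
  Position 2: 'e' -> MATCH (count: 1)
  Position 8: 'e' -> MATCH (count: 2)
Total occurrences of 'e': 2

2


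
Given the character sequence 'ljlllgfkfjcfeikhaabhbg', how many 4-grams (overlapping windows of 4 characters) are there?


String 'ljlllgfkfjcfeikhaabhbg' has length L = 22.
Number of overlapping n-grams = L - n + 1
Substituting: 22 - 4 + 1 = 19

19


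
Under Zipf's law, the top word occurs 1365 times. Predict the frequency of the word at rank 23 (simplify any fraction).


Zipf's law: freq(rank) = f1 / rank
f1 = 1365, rank = 23
freq = 1365 / 23
GCD(1365, 23) = 1
Simplified: 1365/23

1365/23


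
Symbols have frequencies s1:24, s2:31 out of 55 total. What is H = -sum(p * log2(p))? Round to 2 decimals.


Computing entropy H = -sum(p_i * log2(p_i)):
  s1: p = 24/55 = 0.4364, -p*log2(p) = 0.5221
  s2: p = 31/55 = 0.5636, -p*log2(p) = 0.4662
H = sum of terms = 0.9883
Rounded to 2 decimals: 0.99

0.99


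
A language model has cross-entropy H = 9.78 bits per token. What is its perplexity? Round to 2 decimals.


Perplexity formula: PP = 2^H
H = 9.78
PP = 2^9.78
Decompose: 2^9.78 = 2^9 * 2^0.78
2^9 = 512, 2^0.78 ~ 1.7171309
PP ~ 512 * 1.7171309 = 879.1710208
Rounded to 2 decimals: 879.17

879.17


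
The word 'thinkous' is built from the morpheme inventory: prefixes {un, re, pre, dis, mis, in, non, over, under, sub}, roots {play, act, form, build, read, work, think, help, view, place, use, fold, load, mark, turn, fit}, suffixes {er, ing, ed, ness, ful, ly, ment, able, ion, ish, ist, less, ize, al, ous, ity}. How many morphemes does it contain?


Segmenting 'thinkous' against the inventory:
  'think' -> root (morpheme 1)
  'ous' -> suffix (morpheme 2)
Total morphemes: 2

2


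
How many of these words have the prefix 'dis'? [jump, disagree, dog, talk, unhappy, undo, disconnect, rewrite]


Checking each word for prefix 'dis':
  'jump' -> no (count: 0)
  'disagree' -> YES, starts with 'dis' (count: 1)
  'dog' -> no (count: 1)
  'talk' -> no (count: 1)
  'unhappy' -> no (count: 1)
  'undo' -> no (count: 1)
  'disconnect' -> YES, starts with 'dis' (count: 2)
  'rewrite' -> no (count: 2)
Total with prefix 'dis': 2

2


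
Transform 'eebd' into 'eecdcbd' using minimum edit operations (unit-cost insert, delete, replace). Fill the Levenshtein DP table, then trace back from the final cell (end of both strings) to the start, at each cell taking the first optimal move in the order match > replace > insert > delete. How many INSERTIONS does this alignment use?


Edit distance = 3. Backtracking from cell (4, 7) with preference match > replace > insert > delete,
then listing the resulting alignment 'eebd' -> 'eecdcbd' left to right:
  Step 1: keep 'e'
  Step 2: keep 'e'
  Step 3: insert 'c' [insertion #1]
  Step 4: insert 'd' [insertion #2]
  Step 5: insert 'c' [insertion #3]
  Step 6: keep 'b'
  Step 7: keep 'd'
Total insertions: 3

3


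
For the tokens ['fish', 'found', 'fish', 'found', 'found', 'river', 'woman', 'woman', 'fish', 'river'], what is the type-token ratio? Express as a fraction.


Tokens: 10
Unique types: ('fish', 'found', 'river', 'woman') = 4
TTR = 4/10
Simplify: divide both by 2 -> 2/5
TTR = 2/5

2/5


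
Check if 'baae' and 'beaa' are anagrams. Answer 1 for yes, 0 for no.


Sort characters of 'baae': 'aabe'
Sort characters of 'beaa': 'aabe'
Sorted forms match -> they ARE anagrams
Result: 1

1


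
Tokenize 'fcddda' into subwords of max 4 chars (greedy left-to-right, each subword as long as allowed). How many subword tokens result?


'fcddda' has 6 characters.
Chunking with max size 4:
  Chunk 1: 'fcdd' (positions 0-3)
  Chunk 2: 'da' (positions 4-5)
Total chunks: ceil(6 / 4) = 2

2


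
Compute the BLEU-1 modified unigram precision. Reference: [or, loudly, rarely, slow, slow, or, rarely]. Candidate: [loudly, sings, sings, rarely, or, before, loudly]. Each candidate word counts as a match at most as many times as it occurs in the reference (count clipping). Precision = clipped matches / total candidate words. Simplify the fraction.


Reference word counts: {'loudly': 1, 'or': 2, 'rarely': 2, 'slow': 2}
Checking each candidate word (with clipping):
  'loudly' -> in reference (ref count 1, used 1/1) -> match (matches: 1)
  'sings' -> not in reference -> no match (matches: 1)
  'sings' -> not in reference -> no match (matches: 1)
  'rarely' -> in reference (ref count 2, used 1/2) -> match (matches: 2)
  'or' -> in reference (ref count 2, used 1/2) -> match (matches: 3)
  'before' -> not in reference -> no match (matches: 3)
  'loudly' -> ref count 1 already used up (1/1) -> clipped, no match (matches: 3)
Clipped matches: 3, Candidate length: 7
Precision = 3/7

3/7


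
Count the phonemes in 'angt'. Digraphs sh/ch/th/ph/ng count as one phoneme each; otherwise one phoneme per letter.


Parsing 'angt' greedily, digraphs first:
  'a' -> vowel phoneme (phonemes so far: 1)
  'ng' -> digraph (1 consonant phoneme) (phonemes so far: 2)
  't' -> consonant phoneme (phonemes so far: 3)
Total phonemes: 3

3


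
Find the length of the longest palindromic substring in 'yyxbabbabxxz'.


Scanning 'yyxbabbabxxz' for palindromic substrings.
Substring at positions 2-9: 'xbabbabx'.
Check: reverse('xbabbabx') = 'xbabbabx' -> palindrome confirmed.
Neighbouring characters ('y' / 'x') break symmetry, so it cannot extend further.
No longer palindromic substring exists; longest length = 8

8


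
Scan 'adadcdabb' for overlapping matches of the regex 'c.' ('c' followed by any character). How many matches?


Pattern: c. means 'c' followed by any character.
Scanning 'adadcdabb' position-by-position:
  Pos 0: window 'ad' -> no
  Pos 1: window 'da' -> no
  Pos 2: window 'ad' -> no
  Pos 3: window 'dc' -> no
  Pos 4: window 'cd' -> MATCH
  Pos 5: window 'da' -> no
  Pos 6: window 'ab' -> no
  Pos 7: window 'bb' -> no
  Pos 8: window 'b' -> no
Total matches: 1

1


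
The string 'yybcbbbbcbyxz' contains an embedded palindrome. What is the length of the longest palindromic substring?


Scanning 'yybcbbbbcbyxz' for palindromic substrings.
Substring at positions 1-10: 'ybcbbbbcby'.
Check: reverse('ybcbbbbcby') = 'ybcbbbbcby' -> palindrome confirmed.
Neighbouring characters ('y' / 'x') break symmetry, so it cannot extend further.
No longer palindromic substring exists; longest length = 10

10


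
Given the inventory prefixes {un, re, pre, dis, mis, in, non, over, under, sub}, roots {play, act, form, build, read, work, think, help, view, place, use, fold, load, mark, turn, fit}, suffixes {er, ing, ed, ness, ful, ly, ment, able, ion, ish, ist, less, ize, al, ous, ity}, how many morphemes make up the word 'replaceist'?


Segmenting 'replaceist' against the inventory:
  're' -> prefix (morpheme 1)
  'place' -> root (morpheme 2)
  'ist' -> suffix (morpheme 3)
Total morphemes: 3

3


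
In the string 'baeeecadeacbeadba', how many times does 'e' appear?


Scanning 'baeeecadeacbeadba' for 'e':
  Position 2: 'e' -> MATCH (count: 1)
  Position 3: 'e' -> MATCH (count: 2)
  Position 4: 'e' -> MATCH (count: 3)
  Position 8: 'e' -> MATCH (count: 4)
  Position 12: 'e' -> MATCH (count: 5)
Total occurrences of 'e': 5

5


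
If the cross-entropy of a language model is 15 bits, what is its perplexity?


Perplexity formula: PP = 2^H
H = 15
PP = 2^15
PP = 2^15 = 32768

32768


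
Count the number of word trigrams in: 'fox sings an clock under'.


Word trigrams from [5] words:
  Trigram 1: (fox sings an)
  Trigram 2: (sings an clock)
  Trigram 3: (an clock under)
Total word trigrams: 5 - 2 = 3

3


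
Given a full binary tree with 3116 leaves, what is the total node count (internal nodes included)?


Leaf nodes (terminals): 3116
Internal nodes = n - 1 = 3116 - 1 = 3115
Total = leaves + internal = 3116 + 3115 = 6231

6231


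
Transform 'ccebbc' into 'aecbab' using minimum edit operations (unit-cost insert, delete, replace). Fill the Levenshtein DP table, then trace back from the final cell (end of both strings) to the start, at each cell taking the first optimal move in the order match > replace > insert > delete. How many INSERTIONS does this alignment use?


Edit distance = 5. Backtracking from cell (6, 6) with preference match > replace > insert > delete,
then listing the resulting alignment 'ccebbc' -> 'aecbab' left to right:
  Step 1: replace c->a
  Step 2: replace c->e
  Step 3: replace e->c
  Step 4: keep 'b'
  Step 5: replace b->a
  Step 6: replace c->b
Total insertions: 0

0


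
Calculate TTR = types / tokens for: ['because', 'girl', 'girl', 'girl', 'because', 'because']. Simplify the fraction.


Tokens: 6
Unique types: ('because', 'girl') = 2
TTR = 2/6
Simplify: divide both by 2 -> 1/3
TTR = 1/3

1/3


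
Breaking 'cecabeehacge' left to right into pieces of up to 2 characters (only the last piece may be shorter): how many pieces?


'cecabeehacge' has 12 characters.
Chunking with max size 2:
  Chunk 1: 'ce' (positions 0-1)
  Chunk 2: 'ca' (positions 2-3)
  Chunk 3: 'be' (positions 4-5)
  Chunk 4: 'eh' (positions 6-7)
  Chunk 5: 'ac' (positions 8-9)
  Chunk 6: 'ge' (positions 10-11)
Total chunks: ceil(12 / 2) = 6

6


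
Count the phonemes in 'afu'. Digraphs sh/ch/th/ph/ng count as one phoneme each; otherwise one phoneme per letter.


Parsing 'afu' greedily, digraphs first:
  'a' -> vowel phoneme (phonemes so far: 1)
  'f' -> consonant phoneme (phonemes so far: 2)
  'u' -> vowel phoneme (phonemes so far: 3)
Total phonemes: 3

3


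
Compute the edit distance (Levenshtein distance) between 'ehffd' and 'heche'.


Building DP table for s1='ehffd' (len 5) and s2='heche' (len 5):
       h  e  c  h  e
    0  1  2  3  4  5
  e 1  1  1  2  3  4
  h 2  1  2  2  2  3
  f 3  2  2  3  3  3
  f 4  3  3  3  4  4
  d 5  4  4  4  4  5
Edit distance = dp[5][5] = 5

5


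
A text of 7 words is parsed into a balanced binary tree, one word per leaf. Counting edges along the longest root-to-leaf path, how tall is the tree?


In a balanced binary tree with n leaves the deepest leaf is ceil(log2(n)) edges below the root.
log2(7) = 2.8074
ceil(2.8074) = 3
height (edges) = 3

3


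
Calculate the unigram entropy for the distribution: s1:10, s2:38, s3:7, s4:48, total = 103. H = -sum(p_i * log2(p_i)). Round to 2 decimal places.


Computing entropy H = -sum(p_i * log2(p_i)):
  s1: p = 10/103 = 0.0971, -p*log2(p) = 0.3267
  s2: p = 38/103 = 0.3689, -p*log2(p) = 0.5307
  s3: p = 7/103 = 0.0680, -p*log2(p) = 0.2636
  s4: p = 48/103 = 0.4660, -p*log2(p) = 0.5133
H = sum of terms = 1.6343
Rounded to 2 decimals: 1.63

1.63


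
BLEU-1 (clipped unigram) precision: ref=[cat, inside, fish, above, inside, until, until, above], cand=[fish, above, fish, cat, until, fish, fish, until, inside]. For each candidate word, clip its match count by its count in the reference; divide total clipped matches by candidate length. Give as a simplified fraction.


Reference word counts: {'above': 2, 'cat': 1, 'fish': 1, 'inside': 2, 'until': 2}
Checking each candidate word (with clipping):
  'fish' -> in reference (ref count 1, used 1/1) -> match (matches: 1)
  'above' -> in reference (ref count 2, used 1/2) -> match (matches: 2)
  'fish' -> ref count 1 already used up (1/1) -> clipped, no match (matches: 2)
  'cat' -> in reference (ref count 1, used 1/1) -> match (matches: 3)
  'until' -> in reference (ref count 2, used 1/2) -> match (matches: 4)
  'fish' -> ref count 1 already used up (1/1) -> clipped, no match (matches: 4)
  'fish' -> ref count 1 already used up (1/1) -> clipped, no match (matches: 4)
  'until' -> in reference (ref count 2, used 2/2) -> match (matches: 5)
  'inside' -> in reference (ref count 2, used 1/2) -> match (matches: 6)
Clipped matches: 6, Candidate length: 9
Precision = 6/9 = 2/3

2/3


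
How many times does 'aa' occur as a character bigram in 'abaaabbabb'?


Scanning 'abaaabbabb' for bigram 'aa':
  Position 0: 'ab' -> no
  Position 1: 'ba' -> no
  Position 2: 'aa' -> MATCH
  Position 3: 'aa' -> MATCH
  Position 4: 'ab' -> no
  Position 5: 'bb' -> no
  Position 6: 'ba' -> no
  Position 7: 'ab' -> no
  Position 8: 'bb' -> no
Total matches: 2

2


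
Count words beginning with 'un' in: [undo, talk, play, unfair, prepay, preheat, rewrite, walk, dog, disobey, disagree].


Checking each word for prefix 'un':
  'undo' -> YES, starts with 'un' (count: 1)
  'talk' -> no (count: 1)
  'play' -> no (count: 1)
  'unfair' -> YES, starts with 'un' (count: 2)
  'prepay' -> no (count: 2)
  'preheat' -> no (count: 2)
  'rewrite' -> no (count: 2)
  'walk' -> no (count: 2)
  'dog' -> no (count: 2)
  'disobey' -> no (count: 2)
  'disagree' -> no (count: 2)
Total with prefix 'un': 2

2


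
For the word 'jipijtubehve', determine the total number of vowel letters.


Scanning each character of 'jipijtubehve':
  Position 1: 'j' -> consonant (running count: 0)
  Position 2: 'i' -> vowel (running count: 1)
  Position 3: 'p' -> consonant (running count: 1)
  Position 4: 'i' -> vowel (running count: 2)
  Position 5: 'j' -> consonant (running count: 2)
  Position 6: 't' -> consonant (running count: 2)
  Position 7: 'u' -> vowel (running count: 3)
  Position 8: 'b' -> consonant (running count: 3)
  Position 9: 'e' -> vowel (running count: 4)
  Position 10: 'h' -> consonant (running count: 4)
  Position 11: 'v' -> consonant (running count: 4)
  Position 12: 'e' -> vowel (running count: 5)
Total vowels: 5

5


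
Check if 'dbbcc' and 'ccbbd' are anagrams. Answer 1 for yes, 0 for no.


Sort characters of 'dbbcc': 'bbccd'
Sort characters of 'ccbbd': 'bbccd'
Sorted forms match -> they ARE anagrams
Result: 1

1


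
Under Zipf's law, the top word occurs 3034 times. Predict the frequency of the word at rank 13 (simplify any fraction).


Zipf's law: freq(rank) = f1 / rank
f1 = 3034, rank = 13
freq = 3034 / 13
GCD(3034, 13) = 1
Simplified: 3034/13

3034/13


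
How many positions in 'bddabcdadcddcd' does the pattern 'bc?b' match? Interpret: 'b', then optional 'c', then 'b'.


Pattern: bc?b means 'b', then optional 'c', then 'b'.
Scanning 'bddabcdadcddcd' position-by-position:
  Pos 0: window 'bdd' -> no
  Pos 1: window 'dda' -> no
  Pos 2: window 'dab' -> no
  Pos 3: window 'abc' -> no
  Pos 4: window 'bcd' -> no
  Pos 5: window 'cda' -> no
  Pos 6: window 'dad' -> no
  Pos 7: window 'adc' -> no
  Pos 8: window 'dcd' -> no
  Pos 9: window 'cdd' -> no
  Pos 10: window 'ddc' -> no
  Pos 11: window 'dcd' -> no
  Pos 12: window 'cd' -> no
  Pos 13: window 'd' -> no
Total matches: 0

0


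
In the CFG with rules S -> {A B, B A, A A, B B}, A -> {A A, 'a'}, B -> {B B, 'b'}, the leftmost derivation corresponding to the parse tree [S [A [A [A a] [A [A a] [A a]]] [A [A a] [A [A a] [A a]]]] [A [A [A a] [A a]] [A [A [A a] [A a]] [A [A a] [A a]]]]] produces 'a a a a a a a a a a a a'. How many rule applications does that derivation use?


Every bracketed nonterminal node [X ...] in the tree is produced by exactly one rule application.
Reading the tree off as a leftmost derivation:
  Step 1: S  =>  A A   (applied S -> A A)
  Step 2: A A  =>  A A A   (applied A -> A A)
  Step 3: A A A  =>  A A A A   (applied A -> A A)
  Step 4: A A A A  =>  a A A A   (applied A -> a)
  Step 5: a A A A  =>  a A A A A   (applied A -> A A)
  Step 6: a A A A A  =>  a a A A A   (applied A -> a)
  Step 7: a a A A A  =>  a a a A A   (applied A -> a)
  Step 8: a a a A A  =>  a a a A A A   (applied A -> A A)
  Step 9: a a a A A A  =>  a a a a A A   (applied A -> a)
  Step 10: a a a a A A  =>  a a a a A A A   (applied A -> A A)
  Step 11: a a a a A A A  =>  a a a a a A A   (applied A -> a)
  Step 12: a a a a a A A  =>  a a a a a a A   (applied A -> a)
  Step 13: a a a a a a A  =>  a a a a a a A A   (applied A -> A A)
  Step 14: a a a a a a A A  =>  a a a a a a A A A   (applied A -> A A)
  Step 15: a a a a a a A A A  =>  a a a a a a a A A   (applied A -> a)
  Step 16: a a a a a a a A A  =>  a a a a a a a a A   (applied A -> a)
  Step 17: a a a a a a a a A  =>  a a a a a a a a A A   (applied A -> A A)
  Step 18: a a a a a a a a A A  =>  a a a a a a a a A A A   (applied A -> A A)
  Step 19: a a a a a a a a A A A  =>  a a a a a a a a a A A   (applied A -> a)
  Step 20: a a a a a a a a a A A  =>  a a a a a a a a a a A   (applied A -> a)
  Step 21: a a a a a a a a a a A  =>  a a a a a a a a a a A A   (applied A -> A A)
  Step 22: a a a a a a a a a a A A  =>  a a a a a a a a a a a A   (applied A -> a)
  Step 23: a a a a a a a a a a a A  =>  a a a a a a a a a a a a   (applied A -> a)
Final yield: a a a a a a a a a a a a
Total rewrite steps: 23

23


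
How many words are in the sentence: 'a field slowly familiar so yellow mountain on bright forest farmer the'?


Counting words by splitting on spaces:
  Word 1: 'a'
  Word 2: 'field'
  Word 3: 'slowly'
  Word 4: 'familiar'
  Word 5: 'so'
  Word 6: 'yellow'
  Word 7: 'mountain'
  Word 8: 'on'
  Word 9: 'bright'
  Word 10: 'forest'
  Word 11: 'farmer'
  Word 12: 'the'
Total words: 12

12


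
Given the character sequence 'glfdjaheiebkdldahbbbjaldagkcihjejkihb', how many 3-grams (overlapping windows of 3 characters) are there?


String 'glfdjaheiebkdldahbbbjaldagkcihjejkihb' has length L = 37.
Number of overlapping n-grams = L - n + 1
Substituting: 37 - 3 + 1 = 35

35


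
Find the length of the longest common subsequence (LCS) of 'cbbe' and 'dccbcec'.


DP table for LCS of 'cbbe' and 'dccbcec':
       d  c  c  b  c  e  c
    0  0  0  0  0  0  0  0
  c 0  0  1  1  1  1  1  1
  b 0  0  1  1  2  2  2  2
  b 0  0  1  1  2  2  2  2
  e 0  0  1  1  2  2  3  3
LCS: 'cbe'
LCS length = 3

3


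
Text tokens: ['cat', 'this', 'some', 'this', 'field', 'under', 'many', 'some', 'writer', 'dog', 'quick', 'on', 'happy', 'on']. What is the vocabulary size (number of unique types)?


Listing all tokens and tracking unique types:
  Token 1: 'cat' -> NEW (unique so far: 1)
  Token 2: 'this' -> NEW (unique so far: 2)
  Token 3: 'some' -> NEW (unique so far: 3)
  Token 4: 'this' -> duplicate (unique so far: 3)
  Token 5: 'field' -> NEW (unique so far: 4)
  Token 6: 'under' -> NEW (unique so far: 5)
  Token 7: 'many' -> NEW (unique so far: 6)
  Token 8: 'some' -> duplicate (unique so far: 6)
  Token 9: 'writer' -> NEW (unique so far: 7)
  Token 10: 'dog' -> NEW (unique so far: 8)
  Token 11: 'quick' -> NEW (unique so far: 9)
  Token 12: 'on' -> NEW (unique so far: 10)
  Token 13: 'happy' -> NEW (unique so far: 11)
  Token 14: 'on' -> duplicate (unique so far: 11)
Unique types: ('cat', 'dog', 'field', 'happy', 'many', 'on', 'quick', 'some', 'this', 'under', 'writer')
Vocabulary size: 11

11


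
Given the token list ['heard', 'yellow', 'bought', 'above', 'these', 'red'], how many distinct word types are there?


Listing all tokens and tracking unique types:
  Token 1: 'heard' -> NEW (unique so far: 1)
  Token 2: 'yellow' -> NEW (unique so far: 2)
  Token 3: 'bought' -> NEW (unique so far: 3)
  Token 4: 'above' -> NEW (unique so far: 4)
  Token 5: 'these' -> NEW (unique so far: 5)
  Token 6: 'red' -> NEW (unique so far: 6)
Unique types: ('above', 'bought', 'heard', 'red', 'these', 'yellow')
Vocabulary size: 6

6


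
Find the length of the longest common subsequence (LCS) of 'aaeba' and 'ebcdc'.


DP table for LCS of 'aaeba' and 'ebcdc':
       e  b  c  d  c
    0  0  0  0  0  0
  a 0  0  0  0  0  0
  a 0  0  0  0  0  0
  e 0  1  1  1  1  1
  b 0  1  2  2  2  2
  a 0  1  2  2  2  2
LCS: 'eb'
LCS length = 2

2


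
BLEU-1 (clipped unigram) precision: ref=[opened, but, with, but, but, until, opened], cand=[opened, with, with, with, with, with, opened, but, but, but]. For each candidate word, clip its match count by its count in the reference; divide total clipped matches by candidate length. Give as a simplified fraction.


Reference word counts: {'but': 3, 'opened': 2, 'until': 1, 'with': 1}
Checking each candidate word (with clipping):
  'opened' -> in reference (ref count 2, used 1/2) -> match (matches: 1)
  'with' -> in reference (ref count 1, used 1/1) -> match (matches: 2)
  'with' -> ref count 1 already used up (1/1) -> clipped, no match (matches: 2)
  'with' -> ref count 1 already used up (1/1) -> clipped, no match (matches: 2)
  'with' -> ref count 1 already used up (1/1) -> clipped, no match (matches: 2)
  'with' -> ref count 1 already used up (1/1) -> clipped, no match (matches: 2)
  'opened' -> in reference (ref count 2, used 2/2) -> match (matches: 3)
  'but' -> in reference (ref count 3, used 1/3) -> match (matches: 4)
  'but' -> in reference (ref count 3, used 2/3) -> match (matches: 5)
  'but' -> in reference (ref count 3, used 3/3) -> match (matches: 6)
Clipped matches: 6, Candidate length: 10
Precision = 6/10 = 3/5

3/5


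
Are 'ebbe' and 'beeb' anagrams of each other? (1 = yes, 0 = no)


Sort characters of 'ebbe': 'bbee'
Sort characters of 'beeb': 'bbee'
Sorted forms match -> they ARE anagrams
Result: 1

1


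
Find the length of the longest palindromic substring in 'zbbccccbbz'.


Scanning 'zbbccccbbz' for palindromic substrings.
Substring at positions 0-9: 'zbbccccbbz'.
Check: reverse('zbbccccbbz') = 'zbbccccbbz' -> palindrome confirmed.
No longer palindromic substring exists; longest length = 10

10


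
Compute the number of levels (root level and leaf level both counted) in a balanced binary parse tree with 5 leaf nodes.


In a balanced binary tree with n leaves the deepest leaf is ceil(log2(n)) edges below the root,
so counting node levels inclusive of root and leaves gives ceil(log2(n)) + 1 levels.
log2(5) = 2.3219
ceil(2.3219) = 3
levels = 3 + 1 = 4

4


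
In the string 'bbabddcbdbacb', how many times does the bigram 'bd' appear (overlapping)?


Scanning 'bbabddcbdbacb' for bigram 'bd':
  Position 0: 'bb' -> no
  Position 1: 'ba' -> no
  Position 2: 'ab' -> no
  Position 3: 'bd' -> MATCH
  Position 4: 'dd' -> no
  Position 5: 'dc' -> no
  Position 6: 'cb' -> no
  Position 7: 'bd' -> MATCH
  Position 8: 'db' -> no
  Position 9: 'ba' -> no
  Position 10: 'ac' -> no
  Position 11: 'cb' -> no
Total matches: 2

2
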